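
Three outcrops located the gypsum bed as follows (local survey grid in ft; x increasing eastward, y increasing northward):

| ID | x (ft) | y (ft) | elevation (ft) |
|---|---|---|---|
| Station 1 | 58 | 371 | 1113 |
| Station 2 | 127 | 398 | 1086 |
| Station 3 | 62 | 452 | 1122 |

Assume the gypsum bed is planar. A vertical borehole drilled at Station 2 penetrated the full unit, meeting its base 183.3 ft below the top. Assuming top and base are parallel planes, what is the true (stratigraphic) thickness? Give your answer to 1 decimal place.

Two edge vectors: Station 1→Station 2 = (69, 27, -27), Station 1→Station 3 = (4, 81, 9).
Normal n = (Station 1→Station 2) × (Station 1→Station 3) = (2430, -729, 5481).
So ∂z/∂x = −n_x/n_z = −0.44335 and ∂z/∂y = −n_y/n_z = 0.13300.
|∇z| = √(a²+b²) = 0.46287, so dip δ = arctan(0.46287) = 24.84°.
True thickness = vertical thickness × cos δ = 183.3 × cos 24.84° = 166.3 ft.

166.3 ft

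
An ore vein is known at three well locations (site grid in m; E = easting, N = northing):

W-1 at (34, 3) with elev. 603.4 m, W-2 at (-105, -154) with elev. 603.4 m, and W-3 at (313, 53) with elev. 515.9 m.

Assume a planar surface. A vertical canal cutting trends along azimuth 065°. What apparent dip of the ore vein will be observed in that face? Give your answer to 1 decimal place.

Two edge vectors: W-1→W-2 = (-139, -157, 0), W-1→W-3 = (279, 50, -87.5).
Normal n = (W-1→W-2) × (W-1→W-3) = (13737.5, -12162.5, 36853).
So ∂z/∂E = −n_x/n_z = −0.37276 and ∂z/∂N = −n_y/n_z = 0.33003.
Unit vector along 065° is (sin 65°, cos 65°) = (0.9063, 0.4226).
Slope in that direction = a·(0.9063) + b·(0.4226) = −0.19836.
Apparent dip = arctan|0.19836| = 11.2° (true dip is 26.5°, so apparent ≤ true as expected).

11.2°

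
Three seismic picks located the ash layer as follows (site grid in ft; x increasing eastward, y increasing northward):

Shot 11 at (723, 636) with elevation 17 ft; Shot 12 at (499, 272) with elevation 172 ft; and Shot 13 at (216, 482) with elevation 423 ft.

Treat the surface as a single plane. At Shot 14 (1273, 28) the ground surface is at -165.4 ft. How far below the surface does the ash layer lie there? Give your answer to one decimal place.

Two edge vectors: Shot 11→Shot 12 = (-224, -364, 155), Shot 11→Shot 13 = (-507, -154, 406).
Normal n = (Shot 11→Shot 12) × (Shot 11→Shot 13) = (-123914, 12359, -150052).
So ∂z/∂x = −n_x/n_z = −0.825807 and ∂z/∂y = −n_y/n_z = 0.082365.
Intercept c from Shot 11: 17 + 597.06 − 52.38 = 561.67.
At (1273, 28): z_contact = −1051.25 + 2.31 + 561.67 = -487.27 ft.
Depth below ground = -165.4 − (-487.27) = 321.9 ft.

321.9 ft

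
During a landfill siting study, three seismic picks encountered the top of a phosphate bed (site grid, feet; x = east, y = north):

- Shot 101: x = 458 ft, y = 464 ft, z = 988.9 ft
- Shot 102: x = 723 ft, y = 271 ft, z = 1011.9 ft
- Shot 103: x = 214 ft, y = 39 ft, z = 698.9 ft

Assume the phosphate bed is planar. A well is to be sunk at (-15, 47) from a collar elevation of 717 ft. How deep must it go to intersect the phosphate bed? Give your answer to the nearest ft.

Two edge vectors: Shot 101→Shot 102 = (265, -193, 23), Shot 101→Shot 103 = (-244, -425, -290).
Normal n = (Shot 101→Shot 102) × (Shot 101→Shot 103) = (65745, 71238, -159717).
So ∂z/∂x = −n_x/n_z = 0.41163 and ∂z/∂y = −n_y/n_z = 0.44603.
Intercept c from Shot 101: 988.9 − 188.53 − 206.96 = 593.42.
At (-15, 47): z_contact = −6.2 + 21.0 + 593.42 = 608.2 ft.
Depth below ground = 717 − 608.2 = 109 ft.

109 ft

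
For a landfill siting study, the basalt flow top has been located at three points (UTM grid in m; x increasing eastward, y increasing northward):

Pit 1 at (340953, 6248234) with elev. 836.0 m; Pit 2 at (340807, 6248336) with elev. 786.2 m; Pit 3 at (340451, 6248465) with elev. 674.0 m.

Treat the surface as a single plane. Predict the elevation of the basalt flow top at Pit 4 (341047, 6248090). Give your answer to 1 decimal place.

874.1 m

Let the plane be z = a·x + b·y + c.
Pit 2−Pit 1: −146a + 102b = −49.8;  Pit 3−Pit 1: −502a + 231b = −162.
Solving gives a = 0.287229660, b = −0.077102643.
Then c = 836 − a·340953 − b·6248234 = 384659.54.
At (341047, 6248090): z = 97958.8 − 481744.3 + 384659.54 = 874.1 m.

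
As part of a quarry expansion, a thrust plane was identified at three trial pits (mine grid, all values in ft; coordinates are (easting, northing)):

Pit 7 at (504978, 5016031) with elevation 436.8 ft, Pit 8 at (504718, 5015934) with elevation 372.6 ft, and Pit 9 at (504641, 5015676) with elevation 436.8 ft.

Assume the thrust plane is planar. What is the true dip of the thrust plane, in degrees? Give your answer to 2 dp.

Let the plane be z = a·E + b·N + c.
Pit 8−Pit 7: −260a − 97b = −64.2;  Pit 9−Pit 7: −337a − 355b = 0.
Solving gives a = 0.38233, b = −0.36294.
Gradient magnitude |∇z| = √(a² + b²) = √(0.14618 + 0.13173) = 0.52717.
True dip = arctan(0.52717) = 27.80°, dipping toward NW (azimuth ≈ 314°).

27.80°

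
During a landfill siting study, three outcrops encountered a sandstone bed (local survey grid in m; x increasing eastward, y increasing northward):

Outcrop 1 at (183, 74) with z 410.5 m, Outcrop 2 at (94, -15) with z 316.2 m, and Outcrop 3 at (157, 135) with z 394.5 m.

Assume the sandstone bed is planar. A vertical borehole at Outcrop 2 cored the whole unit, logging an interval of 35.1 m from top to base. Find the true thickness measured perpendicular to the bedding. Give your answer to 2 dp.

Let the plane be z = a·x + b·y + c.
Outcrop 2−Outcrop 1: −89a − 89b = −94.3;  Outcrop 3−Outcrop 1: −26a + 61b = −16.
Solving gives a = 0.92681, b = 0.13274.
|∇z| = √(a²+b²) = 0.93627, so dip δ = arctan(0.93627) = 43.11°.
True thickness = vertical thickness × cos δ = 35.1 × cos 43.11° = 25.62 m.

25.62 m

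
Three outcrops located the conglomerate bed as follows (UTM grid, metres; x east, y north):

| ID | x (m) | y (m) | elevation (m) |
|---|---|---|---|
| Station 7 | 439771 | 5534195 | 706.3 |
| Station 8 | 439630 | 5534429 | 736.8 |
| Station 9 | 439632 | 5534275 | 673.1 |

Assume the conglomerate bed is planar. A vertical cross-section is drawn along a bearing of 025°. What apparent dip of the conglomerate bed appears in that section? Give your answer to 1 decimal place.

Two edge vectors: Station 7→Station 8 = (-141, 234, 30.5), Station 7→Station 9 = (-139, 80, -33.2).
Normal n = (Station 7→Station 8) × (Station 7→Station 9) = (-10208.8, -8920.7, 21246).
So ∂z/∂x = −n_x/n_z = 0.48050 and ∂z/∂y = −n_y/n_z = 0.41988.
Unit vector along 025° is (sin 25°, cos 25°) = (0.4226, 0.9063).
Slope in that direction = a·(0.4226) + b·(0.9063) = 0.58361.
Apparent dip = arctan|0.58361| = 30.3° (true dip is 32.5°, so apparent ≤ true as expected).

30.3°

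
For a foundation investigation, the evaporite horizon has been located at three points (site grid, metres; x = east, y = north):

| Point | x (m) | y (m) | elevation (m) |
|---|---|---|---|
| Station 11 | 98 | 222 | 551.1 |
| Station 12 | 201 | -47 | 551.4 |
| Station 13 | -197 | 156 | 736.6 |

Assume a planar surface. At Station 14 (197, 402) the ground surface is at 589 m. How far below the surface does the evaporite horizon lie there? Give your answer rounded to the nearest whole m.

135 m

Two edge vectors: Station 11→Station 12 = (103, -269, 0.3), Station 11→Station 13 = (-295, -66, 185.5).
Normal n = (Station 11→Station 12) × (Station 11→Station 13) = (-49879.7, -19195, -86153).
So ∂z/∂x = −n_x/n_z = −0.57897 and ∂z/∂y = −n_y/n_z = −0.22280.
Intercept c from Station 11: 551.1 + 56.74 + 49.46 = 657.30.
At (197, 402): z_contact = −114.1 − 89.6 + 657.30 = 453.7 m.
Depth below ground = 589 − 453.7 = 135 m.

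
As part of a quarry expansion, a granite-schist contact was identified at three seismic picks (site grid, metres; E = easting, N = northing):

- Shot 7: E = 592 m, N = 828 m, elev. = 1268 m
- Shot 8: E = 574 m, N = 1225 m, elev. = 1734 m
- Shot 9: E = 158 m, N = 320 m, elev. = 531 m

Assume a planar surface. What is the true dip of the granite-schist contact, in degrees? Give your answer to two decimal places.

50.82°

Two edge vectors: Shot 7→Shot 8 = (-18, 397, 466), Shot 7→Shot 9 = (-434, -508, -737).
Normal n = (Shot 7→Shot 8) × (Shot 7→Shot 9) = (-55861, -215510, 181442).
So ∂z/∂E = −n_x/n_z = 0.30787 and ∂z/∂N = −n_y/n_z = 1.18776.
Gradient magnitude |∇z| = √(a² + b²) = √(0.09479 + 1.41078) = 1.22701.
True dip = arctan(1.22701) = 50.82°, dipping toward SSW (azimuth ≈ 195°).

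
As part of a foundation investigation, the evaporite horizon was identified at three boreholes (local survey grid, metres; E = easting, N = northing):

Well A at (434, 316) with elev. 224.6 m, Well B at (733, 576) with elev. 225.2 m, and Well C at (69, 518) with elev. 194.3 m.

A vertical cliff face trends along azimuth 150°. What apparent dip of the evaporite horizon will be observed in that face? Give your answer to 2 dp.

4.29°

Let the plane be z = a·E + b·N + c.
Well B−Well A: 299a + 260b = 0.6;  Well C−Well A: −365a + 202b = −30.3.
Solving gives a = 0.05151, b = −0.05693.
Unit vector along 150° is (sin 150°, cos 150°) = (0.5000, -0.8660).
Slope in that direction = a·(0.5000) + b·(-0.8660) = 0.07505.
Apparent dip = arctan|0.07505| = 4.29° (true dip is 4.4°, so apparent ≤ true as expected).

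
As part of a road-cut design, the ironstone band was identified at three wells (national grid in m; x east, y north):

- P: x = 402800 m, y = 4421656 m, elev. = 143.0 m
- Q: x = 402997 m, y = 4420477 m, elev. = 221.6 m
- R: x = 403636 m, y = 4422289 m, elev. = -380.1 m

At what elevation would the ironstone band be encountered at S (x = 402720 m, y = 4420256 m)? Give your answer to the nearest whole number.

Let the plane be z = a·x + b·y + c.
Q−P: 197a − 1179b = 78.6;  R−P: 836a + 633b = −523.1.
Solving gives a = −0.51063507, b = −0.15198907.
Then c = 143 − a·402800 − b·4421656 = 877870.18.
At (402720, 4420256): z = −205643.0 − 671830.6 + 877870.18 = 396.6 m.

397 m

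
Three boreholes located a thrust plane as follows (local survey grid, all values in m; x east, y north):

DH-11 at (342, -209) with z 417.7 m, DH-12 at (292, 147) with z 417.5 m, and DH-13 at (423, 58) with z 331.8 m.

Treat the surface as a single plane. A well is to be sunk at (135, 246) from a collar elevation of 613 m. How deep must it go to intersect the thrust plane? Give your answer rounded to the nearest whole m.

92 m

Let the plane be z = a·x + b·y + c.
DH-12−DH-11: −50a + 356b = −0.2;  DH-13−DH-11: 81a + 267b = −85.9.
Solving gives a = −0.72363, b = −0.10220.
Then c = 417.7 − a·342 − b·-209 = 643.82.
At (135, 246): z_contact = −97.7 − 25.1 + 643.82 = 521.0 m.
Depth below ground = 613 − 521.0 = 92 m.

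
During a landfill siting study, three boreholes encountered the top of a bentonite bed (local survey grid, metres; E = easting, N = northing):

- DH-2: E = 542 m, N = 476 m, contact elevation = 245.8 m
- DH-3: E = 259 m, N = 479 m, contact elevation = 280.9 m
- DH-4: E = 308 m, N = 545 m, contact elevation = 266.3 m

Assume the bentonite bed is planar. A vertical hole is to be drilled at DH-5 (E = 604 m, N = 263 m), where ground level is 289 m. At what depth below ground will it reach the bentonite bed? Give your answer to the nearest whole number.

Let the plane be z = a·E + b·N + c.
DH-3−DH-2: −283a + 3b = 35.1;  DH-4−DH-2: −234a + 69b = 20.5.
Solving gives a = −0.12539, b = −0.12812.
Then c = 245.8 − a·542 − b·476 = 374.75.
At (604, 263): z_contact = −75.7 − 33.7 + 374.75 = 265.3 m.
Depth below ground = 289 − 265.3 = 24 m.

24 m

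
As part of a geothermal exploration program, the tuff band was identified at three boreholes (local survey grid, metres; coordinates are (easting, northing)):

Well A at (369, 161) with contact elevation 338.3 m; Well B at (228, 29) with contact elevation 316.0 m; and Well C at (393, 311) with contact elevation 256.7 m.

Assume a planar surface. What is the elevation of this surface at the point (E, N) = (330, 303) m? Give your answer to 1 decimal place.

212.6 m

Two edge vectors: Well A→Well B = (-141, -132, -22.3), Well A→Well C = (24, 150, -81.6).
Normal n = (Well A→Well B) × (Well A→Well C) = (14116.2, -12040.8, -17982).
So ∂z/∂E = −n_x/n_z = 0.78502 and ∂z/∂N = −n_y/n_z = −0.66960.
Intercept c from Well A: 338.3 − 289.67 + 107.81 = 156.43.
At (330, 303): z = 259.1 − 202.9 + 156.43 = 212.6 m.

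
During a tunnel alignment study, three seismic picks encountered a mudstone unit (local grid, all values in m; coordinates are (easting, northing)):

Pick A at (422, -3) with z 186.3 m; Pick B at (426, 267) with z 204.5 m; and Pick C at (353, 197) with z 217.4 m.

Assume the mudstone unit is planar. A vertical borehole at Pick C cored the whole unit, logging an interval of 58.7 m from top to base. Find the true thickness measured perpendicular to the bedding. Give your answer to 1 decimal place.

56.9 m

Let the plane be z = a·E + b·N + c.
Pick B−Pick A: 4a + 270b = 18.2;  Pick C−Pick A: −69a + 200b = 31.1.
Solving gives a = −0.24483, b = 0.07103.
|∇z| = √(a²+b²) = 0.25492, so dip δ = arctan(0.25492) = 14.30°.
True thickness = vertical thickness × cos δ = 58.7 × cos 14.30° = 56.9 m.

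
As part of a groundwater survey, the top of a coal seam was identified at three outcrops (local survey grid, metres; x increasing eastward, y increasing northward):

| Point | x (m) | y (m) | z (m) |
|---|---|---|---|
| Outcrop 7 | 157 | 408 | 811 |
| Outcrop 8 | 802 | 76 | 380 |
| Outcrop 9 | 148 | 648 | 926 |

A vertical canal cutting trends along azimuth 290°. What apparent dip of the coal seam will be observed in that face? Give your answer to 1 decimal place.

29.3°

Let the plane be z = a·x + b·y + c.
Outcrop 8−Outcrop 7: 645a − 332b = −431;  Outcrop 9−Outcrop 7: −9a + 240b = 115.
Solving gives a = −0.42987, b = 0.46305.
Unit vector along 290° is (sin 290°, cos 290°) = (-0.9397, 0.3420).
Slope in that direction = a·(-0.9397) + b·(0.3420) = 0.56232.
Apparent dip = arctan|0.56232| = 29.3° (true dip is 32.3°, so apparent ≤ true as expected).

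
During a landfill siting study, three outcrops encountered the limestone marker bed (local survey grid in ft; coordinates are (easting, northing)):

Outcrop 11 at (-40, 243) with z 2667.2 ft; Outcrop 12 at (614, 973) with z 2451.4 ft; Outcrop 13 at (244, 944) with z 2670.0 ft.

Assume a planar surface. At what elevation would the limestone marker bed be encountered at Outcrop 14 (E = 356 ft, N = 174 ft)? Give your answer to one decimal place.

2408.1 ft

Let the plane be z = a·E + b·N + c.
Outcrop 12−Outcrop 11: 654a + 730b = −215.8;  Outcrop 13−Outcrop 11: 284a + 701b = 2.8.
Solving gives a = −0.61051, b = 0.25133.
Then c = 2667.2 − a·-40 − b·243 = 2581.71.
At (356, 174): z = −217.3 + 43.7 + 2581.71 = 2408.1 ft.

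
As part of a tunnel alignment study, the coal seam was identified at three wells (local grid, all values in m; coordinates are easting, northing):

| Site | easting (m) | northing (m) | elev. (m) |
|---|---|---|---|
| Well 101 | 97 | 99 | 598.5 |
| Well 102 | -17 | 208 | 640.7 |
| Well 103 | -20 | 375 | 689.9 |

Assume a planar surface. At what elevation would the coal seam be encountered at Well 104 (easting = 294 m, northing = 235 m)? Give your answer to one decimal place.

620.6 m

Two edge vectors: Well 101→Well 102 = (-114, 109, 42.2), Well 101→Well 103 = (-117, 276, 91.4).
Normal n = (Well 101→Well 102) × (Well 101→Well 103) = (-1684.6, 5482.2, -18711).
So ∂z/∂easting = −n_x/n_z = −0.09003 and ∂z/∂northing = −n_y/n_z = 0.29299.
Intercept c from Well 101: 598.5 + 8.73 − 29.01 = 578.23.
At (294, 235): z = −26.5 + 68.9 + 578.23 = 620.6 m.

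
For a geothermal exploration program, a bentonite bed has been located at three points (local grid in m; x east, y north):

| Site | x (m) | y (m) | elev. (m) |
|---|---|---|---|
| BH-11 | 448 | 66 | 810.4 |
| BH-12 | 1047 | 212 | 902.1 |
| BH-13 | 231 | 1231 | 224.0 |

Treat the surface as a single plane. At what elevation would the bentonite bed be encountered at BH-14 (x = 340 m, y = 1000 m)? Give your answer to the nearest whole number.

358 m

Let the plane be z = a·x + b·y + c.
BH-12−BH-11: 599a + 146b = 91.7;  BH-13−BH-11: −217a + 1165b = −586.4.
Solving gives a = 0.26380, b = −0.45421.
Then c = 810.4 − a·448 − b·66 = 722.20.
At (340, 1000): z = 89.7 − 454.2 + 722.20 = 357.7 m.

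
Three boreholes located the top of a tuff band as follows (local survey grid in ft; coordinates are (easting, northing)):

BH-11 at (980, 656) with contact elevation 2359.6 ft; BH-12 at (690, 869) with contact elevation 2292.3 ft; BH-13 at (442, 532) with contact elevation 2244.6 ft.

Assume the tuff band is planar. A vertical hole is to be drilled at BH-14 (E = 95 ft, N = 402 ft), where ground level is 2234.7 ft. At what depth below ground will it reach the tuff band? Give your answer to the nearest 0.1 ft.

63.3 ft

Two edge vectors: BH-11→BH-12 = (-290, 213, -67.3), BH-11→BH-13 = (-538, -124, -115).
Normal n = (BH-11→BH-12) × (BH-11→BH-13) = (-32840.2, 2857.4, 150554).
So ∂z/∂E = −n_x/n_z = 0.21813 and ∂z/∂N = −n_y/n_z = −0.01898.
Intercept c from BH-11: 2359.6 − 213.77 + 12.45 = 2158.28.
At (95, 402): z_contact = 20.72 − 7.63 + 2158.28 = 2171.38 ft.
Depth below ground = 2234.7 − 2171.38 = 63.3 ft.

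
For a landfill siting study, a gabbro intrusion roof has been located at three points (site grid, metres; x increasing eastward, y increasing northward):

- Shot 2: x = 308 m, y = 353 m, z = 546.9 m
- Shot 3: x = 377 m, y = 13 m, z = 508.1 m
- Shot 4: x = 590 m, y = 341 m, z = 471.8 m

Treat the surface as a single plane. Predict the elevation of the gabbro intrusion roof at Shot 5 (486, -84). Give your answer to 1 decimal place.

Let the plane be z = a·x + b·y + c.
Shot 3−Shot 2: 69a − 340b = −38.8;  Shot 4−Shot 2: 282a − 12b = −75.1.
Solving gives a = −0.26373, b = 0.06060.
Then c = 546.9 − a·308 − b·353 = 606.74.
At (486, -84): z = −128.2 − 5.1 + 606.74 = 473.5 m.

473.5 m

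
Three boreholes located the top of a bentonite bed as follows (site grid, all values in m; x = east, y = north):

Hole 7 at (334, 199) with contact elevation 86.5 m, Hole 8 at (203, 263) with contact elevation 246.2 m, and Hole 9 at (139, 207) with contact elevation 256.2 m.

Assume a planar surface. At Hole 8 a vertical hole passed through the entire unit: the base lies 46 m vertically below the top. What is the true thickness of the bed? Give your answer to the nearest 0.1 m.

30.3 m

Two edge vectors: Hole 7→Hole 8 = (-131, 64, 159.7), Hole 7→Hole 9 = (-195, 8, 169.7).
Normal n = (Hole 7→Hole 8) × (Hole 7→Hole 9) = (9583.2, -8910.8, 11432).
So ∂z/∂x = −n_x/n_z = −0.83828 and ∂z/∂y = −n_y/n_z = 0.77946.
|∇z| = √(a²+b²) = 1.14467, so dip δ = arctan(1.14467) = 48.86°.
True thickness = vertical thickness × cos δ = 46 × cos 48.86° = 30.3 m.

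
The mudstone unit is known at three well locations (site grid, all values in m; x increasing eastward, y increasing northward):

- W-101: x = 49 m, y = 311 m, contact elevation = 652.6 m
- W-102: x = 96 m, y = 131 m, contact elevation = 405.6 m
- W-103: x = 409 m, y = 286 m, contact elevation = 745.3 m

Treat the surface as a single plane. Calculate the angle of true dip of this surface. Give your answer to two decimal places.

56.48°

Let the plane be z = a·x + b·y + c.
W-102−W-101: 47a − 180b = −247;  W-103−W-101: 360a − 25b = 92.7.
Solving gives a = 0.35931, b = 1.46604.
Gradient magnitude |∇z| = √(a² + b²) = √(0.12910 + 2.14928) = 1.50943.
True dip = arctan(1.50943) = 56.48°, dipping toward SSW (azimuth ≈ 194°).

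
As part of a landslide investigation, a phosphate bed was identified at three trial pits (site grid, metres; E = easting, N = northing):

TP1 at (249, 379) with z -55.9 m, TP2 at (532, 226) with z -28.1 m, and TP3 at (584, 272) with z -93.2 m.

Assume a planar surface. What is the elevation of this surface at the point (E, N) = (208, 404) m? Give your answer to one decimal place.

Two edge vectors: TP1→TP2 = (283, -153, 27.8), TP1→TP3 = (335, -107, -37.3).
Normal n = (TP1→TP2) × (TP1→TP3) = (8681.5, 19868.9, 20974).
So ∂z/∂E = −n_x/n_z = −0.41392 and ∂z/∂N = −n_y/n_z = −0.94731.
Intercept c from TP1: -55.9 + 103.07 + 359.03 = 406.20.
At (208, 404): z = −86.1 − 382.7 + 406.20 = -62.6 m.

-62.6 m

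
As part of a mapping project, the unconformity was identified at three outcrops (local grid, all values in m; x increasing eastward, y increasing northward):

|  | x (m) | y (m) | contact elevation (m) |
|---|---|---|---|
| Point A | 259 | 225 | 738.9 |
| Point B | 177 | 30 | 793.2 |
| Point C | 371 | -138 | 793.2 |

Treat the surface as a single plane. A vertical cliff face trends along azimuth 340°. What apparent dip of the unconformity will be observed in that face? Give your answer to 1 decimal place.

Two edge vectors: Point A→Point B = (-82, -195, 54.3), Point A→Point C = (112, -363, 54.3).
Normal n = (Point A→Point B) × (Point A→Point C) = (9122.4, 10534.2, 51606).
So ∂z/∂x = −n_x/n_z = −0.17677 and ∂z/∂y = −n_y/n_z = −0.20413.
Unit vector along 340° is (sin 340°, cos 340°) = (-0.3420, 0.9397).
Slope in that direction = a·(-0.3420) + b·(0.9397) = −0.13136.
Apparent dip = arctan|0.13136| = 7.5° (true dip is 15.1°, so apparent ≤ true as expected).

7.5°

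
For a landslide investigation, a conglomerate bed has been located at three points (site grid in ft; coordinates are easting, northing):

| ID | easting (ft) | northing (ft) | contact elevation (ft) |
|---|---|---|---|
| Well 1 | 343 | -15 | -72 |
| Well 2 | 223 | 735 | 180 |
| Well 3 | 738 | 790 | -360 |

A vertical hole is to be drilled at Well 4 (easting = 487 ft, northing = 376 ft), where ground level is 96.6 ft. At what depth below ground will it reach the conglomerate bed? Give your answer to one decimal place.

257.5 ft

Two edge vectors: Well 1→Well 2 = (-120, 750, 252), Well 1→Well 3 = (395, 805, -288).
Normal n = (Well 1→Well 2) × (Well 1→Well 3) = (-418860, 64980, -392850).
So ∂z/∂easting = −n_x/n_z = −1.06621 and ∂z/∂northing = −n_y/n_z = 0.16541.
Intercept c from Well 1: -72 + 365.71 + 2.48 = 296.19.
At (487, 376): z_contact = −519.24 + 62.19 + 296.19 = -160.86 ft.
Depth below ground = 96.6 − (-160.86) = 257.5 ft.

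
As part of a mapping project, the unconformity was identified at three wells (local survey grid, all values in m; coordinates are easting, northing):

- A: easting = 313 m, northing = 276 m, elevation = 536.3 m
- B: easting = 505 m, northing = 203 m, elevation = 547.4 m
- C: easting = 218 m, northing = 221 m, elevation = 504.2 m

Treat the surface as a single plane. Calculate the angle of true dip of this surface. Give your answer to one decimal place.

Let the plane be z = a·easting + b·northing + c.
B−A: 192a − 73b = 11.1;  C−A: −95a − 55b = −32.1.
Solving gives a = 0.16884, b = 0.29201.
Gradient magnitude |∇z| = √(a² + b²) = √(0.02851 + 0.08527) = 0.33731.
True dip = arctan(0.33731) = 18.6°, dipping toward SSW (azimuth ≈ 210°).

18.6°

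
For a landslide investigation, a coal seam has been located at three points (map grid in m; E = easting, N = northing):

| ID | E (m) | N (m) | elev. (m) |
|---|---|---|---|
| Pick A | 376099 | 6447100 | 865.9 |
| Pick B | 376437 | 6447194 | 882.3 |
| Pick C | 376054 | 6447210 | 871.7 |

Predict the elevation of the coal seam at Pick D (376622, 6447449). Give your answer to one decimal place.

Two edge vectors: Pick A→Pick B = (338, 94, 16.4), Pick A→Pick C = (-45, 110, 5.8).
Normal n = (Pick A→Pick B) × (Pick A→Pick C) = (-1258.8, -2698.4, 41410).
So ∂z/∂E = −n_x/n_z = 0.030398454 and ∂z/∂N = −n_y/n_z = 0.065163004.
Intercept c from Pick A: 865.9 − 11432.83 − 420112.40 = −430679.33.
At (376622, 6447449): z = 11448.7 + 420135.1 − 430679.33 = 904.5 m.

904.5 m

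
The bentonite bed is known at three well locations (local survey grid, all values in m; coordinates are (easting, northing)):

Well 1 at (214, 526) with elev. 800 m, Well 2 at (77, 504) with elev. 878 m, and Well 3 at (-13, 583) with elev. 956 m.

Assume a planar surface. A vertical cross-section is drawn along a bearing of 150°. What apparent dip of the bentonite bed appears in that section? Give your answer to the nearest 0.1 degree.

29.1°

Two edge vectors: Well 1→Well 2 = (-137, -22, 78), Well 1→Well 3 = (-227, 57, 156).
Normal n = (Well 1→Well 2) × (Well 1→Well 3) = (-7878, 3666, -12803).
So ∂z/∂E = −n_x/n_z = −0.61532 and ∂z/∂N = −n_y/n_z = 0.28634.
Unit vector along 150° is (sin 150°, cos 150°) = (0.5000, -0.8660).
Slope in that direction = a·(0.5000) + b·(-0.8660) = −0.55564.
Apparent dip = arctan|0.55564| = 29.1° (true dip is 34.2°, so apparent ≤ true as expected).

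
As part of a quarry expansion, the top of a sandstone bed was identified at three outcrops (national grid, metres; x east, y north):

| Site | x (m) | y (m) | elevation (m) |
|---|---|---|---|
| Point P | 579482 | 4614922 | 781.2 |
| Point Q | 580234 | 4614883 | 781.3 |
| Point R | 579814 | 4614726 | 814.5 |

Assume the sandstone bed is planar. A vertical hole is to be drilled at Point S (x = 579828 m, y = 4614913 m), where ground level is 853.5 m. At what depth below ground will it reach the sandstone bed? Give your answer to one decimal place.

Two edge vectors: Point P→Point Q = (752, -39, 0.1), Point P→Point R = (332, -196, 33.3).
Normal n = (Point P→Point Q) × (Point P→Point R) = (-1279.1, -25008.4, -134444).
So ∂z/∂x = −n_x/n_z = −0.009513998 and ∂z/∂y = −n_y/n_z = −0.186013507.
Intercept c from Point P: 781.2 + 5513.19 + 858437.83 = 864732.22.
At (579828, 4614913): z_contact = −5516.48 − 858436.15 + 864732.22 = 779.58 m.
Depth below ground = 853.5 − 779.58 = 73.9 m.

73.9 m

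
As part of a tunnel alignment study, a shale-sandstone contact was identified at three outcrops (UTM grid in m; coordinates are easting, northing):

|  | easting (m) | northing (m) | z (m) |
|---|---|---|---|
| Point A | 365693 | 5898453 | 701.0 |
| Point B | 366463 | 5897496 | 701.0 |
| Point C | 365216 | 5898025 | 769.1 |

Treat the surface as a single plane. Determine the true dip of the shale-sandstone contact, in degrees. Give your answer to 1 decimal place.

6.1°

Let the plane be z = a·easting + b·northing + c.
Point B−Point A: 770a − 957b = 0;  Point C−Point A: −477a − 428b = 68.1.
Solving gives a = −0.08291, b = −0.06671.
Gradient magnitude |∇z| = √(a² + b²) = √(0.00687 + 0.00445) = 0.10642.
True dip = arctan(0.10642) = 6.1°, dipping toward NE (azimuth ≈ 051°).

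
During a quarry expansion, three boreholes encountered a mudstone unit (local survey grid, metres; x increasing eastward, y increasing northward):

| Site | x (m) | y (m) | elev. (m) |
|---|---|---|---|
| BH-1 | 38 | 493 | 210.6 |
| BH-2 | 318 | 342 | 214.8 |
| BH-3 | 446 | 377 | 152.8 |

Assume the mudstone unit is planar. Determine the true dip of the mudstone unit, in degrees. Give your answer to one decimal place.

Two edge vectors: BH-1→BH-2 = (280, -151, 4.2), BH-1→BH-3 = (408, -116, -57.8).
Normal n = (BH-1→BH-2) × (BH-1→BH-3) = (9215, 17897.6, 29128).
So ∂z/∂x = −n_x/n_z = −0.31636 and ∂z/∂y = −n_y/n_z = −0.61445.
Gradient magnitude |∇z| = √(a² + b²) = √(0.10009 + 0.37754) = 0.69111.
True dip = arctan(0.69111) = 34.6°, dipping toward NNE (azimuth ≈ 027°).

34.6°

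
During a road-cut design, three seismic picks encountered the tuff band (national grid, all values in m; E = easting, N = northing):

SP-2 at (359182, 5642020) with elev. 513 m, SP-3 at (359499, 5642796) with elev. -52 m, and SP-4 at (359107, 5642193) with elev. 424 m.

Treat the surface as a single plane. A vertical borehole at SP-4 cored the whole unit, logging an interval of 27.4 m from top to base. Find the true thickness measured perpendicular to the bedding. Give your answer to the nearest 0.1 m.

Let the plane be z = a·E + b·N + c.
SP-3−SP-2: 317a + 776b = −565;  SP-4−SP-2: −75a + 173b = −89.
Solving gives a = −0.25372, b = −0.62445.
|∇z| = √(a²+b²) = 0.67402, so dip δ = arctan(0.67402) = 33.98°.
True thickness = vertical thickness × cos δ = 27.4 × cos 33.98° = 22.7 m.

22.7 m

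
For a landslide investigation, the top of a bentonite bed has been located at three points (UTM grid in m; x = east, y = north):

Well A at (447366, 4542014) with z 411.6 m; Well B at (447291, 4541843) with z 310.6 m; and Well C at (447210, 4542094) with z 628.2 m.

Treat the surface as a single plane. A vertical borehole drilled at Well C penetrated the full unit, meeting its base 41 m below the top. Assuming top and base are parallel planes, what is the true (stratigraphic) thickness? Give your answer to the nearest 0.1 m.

24.7 m

Two edge vectors: Well A→Well B = (-75, -171, -101), Well A→Well C = (-156, 80, 216.6).
Normal n = (Well A→Well B) × (Well A→Well C) = (-28958.6, 32001, -32676).
So ∂z/∂x = −n_x/n_z = −0.88623 and ∂z/∂y = −n_y/n_z = 0.97934.
|∇z| = √(a²+b²) = 1.32080, so dip δ = arctan(1.32080) = 52.87°.
True thickness = vertical thickness × cos δ = 41 × cos 52.87° = 24.7 m.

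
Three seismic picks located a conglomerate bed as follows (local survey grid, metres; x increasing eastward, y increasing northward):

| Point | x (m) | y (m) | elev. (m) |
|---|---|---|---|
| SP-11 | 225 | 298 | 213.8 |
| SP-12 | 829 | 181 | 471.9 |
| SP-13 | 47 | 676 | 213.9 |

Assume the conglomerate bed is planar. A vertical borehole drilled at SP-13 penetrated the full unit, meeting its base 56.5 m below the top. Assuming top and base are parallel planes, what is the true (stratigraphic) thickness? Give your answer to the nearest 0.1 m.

Two edge vectors: SP-11→SP-12 = (604, -117, 258.1), SP-11→SP-13 = (-178, 378, 0.1).
Normal n = (SP-11→SP-12) × (SP-11→SP-13) = (-97573.5, -46002.2, 207486).
So ∂z/∂x = −n_x/n_z = 0.47027 and ∂z/∂y = −n_y/n_z = 0.22171.
|∇z| = √(a²+b²) = 0.51991, so dip δ = arctan(0.51991) = 27.47°.
True thickness = vertical thickness × cos δ = 56.5 × cos 27.47° = 50.1 m.

50.1 m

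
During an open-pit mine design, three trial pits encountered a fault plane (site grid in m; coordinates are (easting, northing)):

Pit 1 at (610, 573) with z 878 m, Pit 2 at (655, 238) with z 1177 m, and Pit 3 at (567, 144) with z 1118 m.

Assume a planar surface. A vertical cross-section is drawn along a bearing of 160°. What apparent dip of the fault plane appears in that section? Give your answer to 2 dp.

48.87°

Two edge vectors: Pit 1→Pit 2 = (45, -335, 299), Pit 1→Pit 3 = (-43, -429, 240).
Normal n = (Pit 1→Pit 2) × (Pit 1→Pit 3) = (47871, -23657, -33710).
So ∂z/∂E = −n_x/n_z = 1.42008 and ∂z/∂N = −n_y/n_z = −0.70178.
Unit vector along 160° is (sin 160°, cos 160°) = (0.3420, -0.9397).
Slope in that direction = a·(0.3420) + b·(-0.9397) = 1.14515.
Apparent dip = arctan|1.14515| = 48.87° (true dip is 57.7°, so apparent ≤ true as expected).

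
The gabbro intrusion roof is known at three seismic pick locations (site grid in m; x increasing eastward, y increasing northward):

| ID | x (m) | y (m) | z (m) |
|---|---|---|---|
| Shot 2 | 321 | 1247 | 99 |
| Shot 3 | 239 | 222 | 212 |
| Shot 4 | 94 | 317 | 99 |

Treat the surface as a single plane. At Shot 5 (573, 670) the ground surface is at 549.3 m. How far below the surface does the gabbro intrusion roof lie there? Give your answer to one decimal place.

186.4 m

Two edge vectors: Shot 2→Shot 3 = (-82, -1025, 113), Shot 2→Shot 4 = (-227, -930, 0).
Normal n = (Shot 2→Shot 3) × (Shot 2→Shot 4) = (105090, -25651, -156415).
So ∂z/∂x = −n_x/n_z = 0.671867 and ∂z/∂y = −n_y/n_z = −0.163993.
Intercept c from Shot 2: 99 − 215.67 + 204.50 = 87.83.
At (573, 670): z_contact = 384.98 − 109.88 + 87.83 = 362.93 m.
Depth below ground = 549.3 − 362.93 = 186.4 m.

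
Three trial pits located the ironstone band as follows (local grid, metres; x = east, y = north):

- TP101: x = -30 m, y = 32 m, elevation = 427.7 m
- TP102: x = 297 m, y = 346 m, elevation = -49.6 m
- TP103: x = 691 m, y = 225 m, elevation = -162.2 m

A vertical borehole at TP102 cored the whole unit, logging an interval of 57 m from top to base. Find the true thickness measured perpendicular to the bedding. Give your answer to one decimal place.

Let the plane be z = a·x + b·y + c.
TP102−TP101: 327a + 314b = −477.3;  TP103−TP101: 721a + 193b = −589.9.
Solving gives a = −0.57024, b = −0.92622.
|∇z| = √(a²+b²) = 1.08768, so dip δ = arctan(1.08768) = 47.40°.
True thickness = vertical thickness × cos δ = 57 × cos 47.40° = 38.6 m.

38.6 m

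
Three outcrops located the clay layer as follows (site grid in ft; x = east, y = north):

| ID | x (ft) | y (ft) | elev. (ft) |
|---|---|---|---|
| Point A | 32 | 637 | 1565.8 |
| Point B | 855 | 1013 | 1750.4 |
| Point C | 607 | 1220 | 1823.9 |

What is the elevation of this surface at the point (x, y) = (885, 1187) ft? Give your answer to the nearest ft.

Let the plane be z = a·x + b·y + c.
Point B−Point A: 823a + 376b = 184.6;  Point C−Point A: 575a + 583b = 258.1.
Solving gives a = 0.04012, b = 0.40314.
Then c = 1565.8 − a·32 − b·637 = 1307.72.
At (885, 1187): z = 35.5 + 478.5 + 1307.72 = 1821.7 ft.

1822 ft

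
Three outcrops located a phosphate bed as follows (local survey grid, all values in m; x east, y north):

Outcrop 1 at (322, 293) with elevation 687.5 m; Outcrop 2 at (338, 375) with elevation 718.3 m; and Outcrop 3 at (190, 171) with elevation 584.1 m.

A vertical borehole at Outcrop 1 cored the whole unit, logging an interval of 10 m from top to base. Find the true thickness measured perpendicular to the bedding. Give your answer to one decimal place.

8.6 m

Two edge vectors: Outcrop 1→Outcrop 2 = (16, 82, 30.8), Outcrop 1→Outcrop 3 = (-132, -122, -103.4).
Normal n = (Outcrop 1→Outcrop 2) × (Outcrop 1→Outcrop 3) = (-4721.2, -2411.2, 8872).
So ∂z/∂x = −n_x/n_z = 0.53215 and ∂z/∂y = −n_y/n_z = 0.27178.
|∇z| = √(a²+b²) = 0.59753, so dip δ = arctan(0.59753) = 30.86°.
True thickness = vertical thickness × cos δ = 10 × cos 30.86° = 8.6 m.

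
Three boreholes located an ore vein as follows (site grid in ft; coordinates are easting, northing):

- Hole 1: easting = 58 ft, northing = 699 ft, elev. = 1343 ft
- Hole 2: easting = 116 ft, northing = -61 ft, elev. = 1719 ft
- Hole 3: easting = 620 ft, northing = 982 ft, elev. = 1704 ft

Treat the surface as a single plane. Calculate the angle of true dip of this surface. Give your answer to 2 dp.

Two edge vectors: Hole 1→Hole 2 = (58, -760, 376), Hole 1→Hole 3 = (562, 283, 361).
Normal n = (Hole 1→Hole 2) × (Hole 1→Hole 3) = (-380768, 190374, 443534).
So ∂z/∂easting = −n_x/n_z = 0.85849 and ∂z/∂northing = −n_y/n_z = −0.42922.
Gradient magnitude |∇z| = √(a² + b²) = √(0.73700 + 0.18423) = 0.95981.
True dip = arctan(0.95981) = 43.83°, dipping toward WNW (azimuth ≈ 297°).

43.83°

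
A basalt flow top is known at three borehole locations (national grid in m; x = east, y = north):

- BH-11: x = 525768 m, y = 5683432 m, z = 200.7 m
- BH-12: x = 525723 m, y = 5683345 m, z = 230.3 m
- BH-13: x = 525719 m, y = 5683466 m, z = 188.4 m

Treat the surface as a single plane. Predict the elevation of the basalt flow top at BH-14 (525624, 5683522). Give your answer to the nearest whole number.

Two edge vectors: BH-11→BH-12 = (-45, -87, 29.6), BH-11→BH-13 = (-49, 34, -12.3).
Normal n = (BH-11→BH-12) × (BH-11→BH-13) = (63.7, -2003.9, -5793).
So ∂z/∂x = −n_x/n_z = 0.01099603 and ∂z/∂y = −n_y/n_z = −0.34591749.
Intercept c from BH-11: 200.7 − 5781.36 + 1965998.51 = 1960417.85.
At (525624, 5683522): z = 5779.8 − 1966029.6 + 1960417.85 = 168.0 m.

168 m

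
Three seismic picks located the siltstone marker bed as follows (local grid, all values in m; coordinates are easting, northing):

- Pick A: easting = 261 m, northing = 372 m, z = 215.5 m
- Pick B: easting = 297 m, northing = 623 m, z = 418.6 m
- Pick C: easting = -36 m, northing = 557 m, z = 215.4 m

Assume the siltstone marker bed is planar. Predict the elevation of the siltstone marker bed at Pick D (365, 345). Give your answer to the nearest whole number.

Two edge vectors: Pick A→Pick B = (36, 251, 203.1), Pick A→Pick C = (-297, 185, -0.1).
Normal n = (Pick A→Pick B) × (Pick A→Pick C) = (-37598.6, -60317.1, 81207).
So ∂z/∂easting = −n_x/n_z = 0.46300 and ∂z/∂northing = −n_y/n_z = 0.74276.
Intercept c from Pick A: 215.5 − 120.84 − 276.31 = −181.65.
At (365, 345): z = 169.0 + 256.3 − 181.65 = 243.6 m.

244 m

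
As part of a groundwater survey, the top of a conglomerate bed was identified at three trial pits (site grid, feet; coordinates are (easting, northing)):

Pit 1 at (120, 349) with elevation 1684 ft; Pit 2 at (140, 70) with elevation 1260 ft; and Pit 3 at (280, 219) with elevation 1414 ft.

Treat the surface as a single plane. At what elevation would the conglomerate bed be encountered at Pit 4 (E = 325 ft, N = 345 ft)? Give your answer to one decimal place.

1579.5 ft

Let the plane be z = a·E + b·N + c.
Pit 2−Pit 1: 20a − 279b = −424;  Pit 3−Pit 1: 160a − 130b = −270.
Solving gives a = −0.48073, b = 1.48525.
Then c = 1684 − a·120 − b·349 = 1223.33.
At (325, 345): z = −156.2 + 512.4 + 1223.33 = 1579.5 ft.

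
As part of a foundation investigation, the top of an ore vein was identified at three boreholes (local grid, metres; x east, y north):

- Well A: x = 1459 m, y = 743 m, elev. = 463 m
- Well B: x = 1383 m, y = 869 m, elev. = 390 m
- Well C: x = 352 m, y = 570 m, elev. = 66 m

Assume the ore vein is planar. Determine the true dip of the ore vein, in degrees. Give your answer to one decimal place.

Two edge vectors: Well A→Well B = (-76, 126, -73), Well A→Well C = (-1107, -173, -397).
Normal n = (Well A→Well B) × (Well A→Well C) = (-62651, 50639, 152630).
So ∂z/∂x = −n_x/n_z = 0.41048 and ∂z/∂y = −n_y/n_z = −0.33178.
Gradient magnitude |∇z| = √(a² + b²) = √(0.16849 + 0.11008) = 0.52779.
True dip = arctan(0.52779) = 27.8°, dipping toward NW (azimuth ≈ 309°).

27.8°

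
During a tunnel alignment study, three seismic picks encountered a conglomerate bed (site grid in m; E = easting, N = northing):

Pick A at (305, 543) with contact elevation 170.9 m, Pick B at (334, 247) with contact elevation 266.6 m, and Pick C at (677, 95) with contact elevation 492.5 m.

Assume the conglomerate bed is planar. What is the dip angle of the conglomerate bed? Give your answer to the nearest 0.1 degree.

Let the plane be z = a·E + b·N + c.
Pick B−Pick A: 29a − 296b = 95.7;  Pick C−Pick A: 372a − 448b = 321.6.
Solving gives a = 0.53871, b = −0.27053.
Gradient magnitude |∇z| = √(a² + b²) = √(0.29021 + 0.07319) = 0.60283.
True dip = arctan(0.60283) = 31.1°, dipping toward WNW (azimuth ≈ 297°).

31.1°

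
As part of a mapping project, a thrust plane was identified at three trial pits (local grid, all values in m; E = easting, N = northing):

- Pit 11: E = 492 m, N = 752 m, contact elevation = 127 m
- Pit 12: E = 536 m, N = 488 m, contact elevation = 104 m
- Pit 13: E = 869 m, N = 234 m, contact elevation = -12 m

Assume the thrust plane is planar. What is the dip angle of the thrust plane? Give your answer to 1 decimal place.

Two edge vectors: Pit 11→Pit 12 = (44, -264, -23), Pit 11→Pit 13 = (377, -518, -139).
Normal n = (Pit 11→Pit 12) × (Pit 11→Pit 13) = (24782, -2555, 76736).
So ∂z/∂E = −n_x/n_z = −0.32295 and ∂z/∂N = −n_y/n_z = 0.03330.
Gradient magnitude |∇z| = √(a² + b²) = √(0.10430 + 0.00111) = 0.32466.
True dip = arctan(0.32466) = 18.0°, dipping toward E (azimuth ≈ 096°).

18.0°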